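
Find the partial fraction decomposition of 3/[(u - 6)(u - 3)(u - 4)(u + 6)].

Using Heaviside cover-up: (1/24)/(u - 6) + (1/9)/(u - 3) - (3/20)/(u - 4) - (1/360)/(u + 6)


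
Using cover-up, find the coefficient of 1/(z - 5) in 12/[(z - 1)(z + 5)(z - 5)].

Cover (z - 5), set z=5: 12/[(5 - 1)(5 + 5)] = 3/10


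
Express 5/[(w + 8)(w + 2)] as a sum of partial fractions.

5/(w + 8)(w + 2) = P/(w + 8) + Q/(w + 2). P = 5/(-8 + 2) = -5/6, Q = 5/(-2 + 8) = 5/6
Result: (-5/6)/(w + 8) + (5/6)/(w + 2)


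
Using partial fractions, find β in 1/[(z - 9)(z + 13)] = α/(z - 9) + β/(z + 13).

Cover-up at z = -13: β = 1/(-13 - 9) = -1/22


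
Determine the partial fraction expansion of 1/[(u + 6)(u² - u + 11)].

Cover-up at u = -6: α = 1/((-6)² - 1·(-6) + 11) = 1/53. Then β = -α = -1/53, γ = -α·(-1 - 6) = 7/53
Result: (1/53)/(u + 6) - ((1/53)u - 7/53)/(u² - u + 11)


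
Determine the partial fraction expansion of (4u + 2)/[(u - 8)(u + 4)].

At u=8: P = (4·8 + 2)/(8 + 4) = 17/6. At u=-4: Q = (4·(-4) + 2)/(-4 - 8) = 7/6
Result: (17/6)/(u - 8) + (7/6)/(u + 4)


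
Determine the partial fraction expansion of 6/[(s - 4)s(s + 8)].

Using cover-up method: P = 1/8, Q = -3/16, R = 1/16
Result: (1/8)/(s - 4) - (3/16)/s + (1/16)/(s + 8)


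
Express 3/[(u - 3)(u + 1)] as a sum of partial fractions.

3/(u - 3)(u + 1) = P/(u - 3) + Q/(u + 1). P = 3/(3 + 1) = 3/4, Q = 3/(-1 - 3) = -3/4
Result: (3/4)/(u - 3) - (3/4)/(u + 1)


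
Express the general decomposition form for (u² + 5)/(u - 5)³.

Repeated linear factor (power 3): A/(u - 5) + B/(u - 5)² + C/(u - 5)³


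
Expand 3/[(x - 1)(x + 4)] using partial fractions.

3/(x - 1)(x + 4) = A/(x - 1) + B/(x + 4). A = 3/(1 + 4) = 3/5, B = 3/(-4 - 1) = -3/5
Result: (3/5)/(x - 1) - (3/5)/(x + 4)


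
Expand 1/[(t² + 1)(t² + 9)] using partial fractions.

Coefficient matching gives P = R = 0, Q = 1/(9-1) = 1/8, S = -Q = -1/8
Result: (1/8)/(t² + 1) - (1/8)/(t² + 9)


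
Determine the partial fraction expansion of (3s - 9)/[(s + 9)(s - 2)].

At s=-9: P = (3·(-9) - 9)/(-9 - 2) = 36/11. At s=2: Q = (3·2 - 9)/(2 + 9) = -3/11
Result: (36/11)/(s + 9) - (3/11)/(s - 2)


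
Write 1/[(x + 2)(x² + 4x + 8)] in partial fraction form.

Cover-up at x = -2: α = 1/((-2)² + 4·(-2) + 8) = 1/4. Then β = -α = -1/4, γ = -α·(4 - 2) = -1/2
Result: (1/4)/(x + 2) - ((1/4)x + 1/2)/(x² + 4x + 8)


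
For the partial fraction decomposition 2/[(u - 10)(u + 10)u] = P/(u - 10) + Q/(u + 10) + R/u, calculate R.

Cover-up at u = 0: R = 2/[(0 - 10)(0 + 10)] = 2/[(-10)(10)] = -2/100 = -1/50


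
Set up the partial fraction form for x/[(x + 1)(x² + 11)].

Linear + irreducible quadratic: A/(x + 1) + (Bx + C)/(x² + 11)


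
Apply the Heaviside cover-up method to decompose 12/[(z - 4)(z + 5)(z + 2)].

Cover (z - 4), z=4: α = 12/[(4 + 5)(4 + 2)] = 2/9. Cover (z + 5), z=-5: β = 12/[(-5 - 4)(-5 + 2)] = 4/9. Cover (z + 2), z=-2: γ = 12/[(-2 - 4)(-2 + 5)] = -2/3.
Result: (2/9)/(z - 4) + (4/9)/(z + 5) - (2/3)/(z + 2)


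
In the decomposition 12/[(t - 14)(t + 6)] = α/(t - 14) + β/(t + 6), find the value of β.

Cover-up at t = -6: β = 12/(-6 - 14) = -12/20 = -3/5


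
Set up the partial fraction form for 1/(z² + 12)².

Repeated quadratic factor: (Pz + Q)/(z² + 12) + (Rz + S)/(z² + 12)²


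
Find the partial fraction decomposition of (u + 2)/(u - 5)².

(u + 2) = A(u - 5) + B. At u = 5: B = 1·5 + 2 = 7. Coeff of u: A = 1
Result: 1/(u - 5) + 7/(u - 5)²


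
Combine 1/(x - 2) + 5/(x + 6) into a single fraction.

Common denominator (x - 2)(x + 6). Numerator: 1(x + 6) + 5(x - 2) = (x + 6) + (5x - 10) = 6x - 4
Result: (6x - 4)/[(x - 2)(x + 6)]


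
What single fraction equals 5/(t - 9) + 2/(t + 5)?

Common denominator (t - 9)(t + 5). Numerator: 5(t + 5) + 2(t - 9) = (5t + 25) + (2t - 18) = 7t + 7
Result: (7t + 7)/[(t - 9)(t + 5)]


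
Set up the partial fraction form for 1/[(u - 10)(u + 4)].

Distinct linear factors: P/(u - 10) + Q/(u + 4)


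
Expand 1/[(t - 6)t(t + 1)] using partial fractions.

Using cover-up method: P = 1/42, Q = -1/6, R = 1/7
Result: (1/42)/(t - 6) - (1/6)/t + (1/7)/(t + 1)


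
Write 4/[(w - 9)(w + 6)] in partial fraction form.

4/(w - 9)(w + 6) = α/(w - 9) + β/(w + 6). α = 4/(9 + 6) = 4/15, β = 4/(-6 - 9) = -4/15
Result: (4/15)/(w - 9) - (4/15)/(w + 6)


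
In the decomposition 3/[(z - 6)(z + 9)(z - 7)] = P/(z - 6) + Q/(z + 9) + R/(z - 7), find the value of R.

Cover-up at z = 7: R = 3/[(7 - 6)(7 + 9)] = 3/[(1)(16)] = 3/16


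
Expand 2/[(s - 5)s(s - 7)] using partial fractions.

Using cover-up method: P = -1/5, Q = 2/35, R = 1/7
Result: (-1/5)/(s - 5) + (2/35)/s + (1/7)/(s - 7)


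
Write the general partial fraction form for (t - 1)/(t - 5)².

Repeated linear factor: A/(t - 5) + B/(t - 5)²


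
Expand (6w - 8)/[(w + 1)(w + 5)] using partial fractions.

At w=-1: P = (6·(-1) - 8)/(-1 + 5) = -7/2. At w=-5: Q = (6·(-5) - 8)/(-5 + 1) = 19/2
Result: (-7/2)/(w + 1) + (19/2)/(w + 5)


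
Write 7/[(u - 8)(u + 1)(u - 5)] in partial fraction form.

Using cover-up method: A = 7/27, B = 7/54, C = -7/18
Result: (7/27)/(u - 8) + (7/54)/(u + 1) - (7/18)/(u - 5)


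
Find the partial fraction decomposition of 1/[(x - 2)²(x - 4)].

Cover-up at x=4: R = 1/(4 - 2)² = 1/4. Cover-up at x=2: Q = 1/(2 - 4) = -1/2. Comparing x² coeff: P = -R = -1/4
Result: (-1/4)/(x - 2) - (1/2)/(x - 2)² + (1/4)/(x - 4)


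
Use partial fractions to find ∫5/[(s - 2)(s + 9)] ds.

Decompose: 5/[(s - 2)(s + 9)] = (5/11)/(s - 2) - (5/11)/(s + 9). Integrate each term: (5/11) ln|(s - 2)| - (5/11) ln|(s + 9)| + C


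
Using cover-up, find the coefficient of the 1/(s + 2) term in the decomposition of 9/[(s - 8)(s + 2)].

Cover (s + 2), set s=-2: 9/((s - 8) at s=-2) = 9/(-10) = -9/10


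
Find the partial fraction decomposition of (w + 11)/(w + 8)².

(w + 11) = A(w + 8) + B. At w = -8: B = 1·(-8) + 11 = 3. Coeff of w: A = 1
Result: 1/(w + 8) + 3/(w + 8)²


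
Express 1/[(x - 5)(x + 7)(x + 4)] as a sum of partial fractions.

Using cover-up method: α = 1/108, β = 1/36, γ = -1/27
Result: (1/108)/(x - 5) + (1/36)/(x + 7) - (1/27)/(x + 4)


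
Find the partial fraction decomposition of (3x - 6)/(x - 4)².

(3x - 6) = A(x - 4) + B. At x = 4: B = 3·4 - 6 = 6. Coeff of x: A = 3
Result: 3/(x - 4) + 6/(x - 4)²


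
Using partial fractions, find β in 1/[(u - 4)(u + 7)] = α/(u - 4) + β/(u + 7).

Cover-up at u = -7: β = 1/(-7 - 4) = -1/11


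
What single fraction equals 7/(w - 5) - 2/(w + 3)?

Common denominator (w - 5)(w + 3). Numerator: 7(w + 3) - 2(w - 5) = (7w + 21) - (2w - 10) = 5w + 31
Result: (5w + 31)/[(w - 5)(w + 3)]


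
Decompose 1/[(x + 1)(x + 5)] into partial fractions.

1/(x + 1)(x + 5) = A/(x + 1) + B/(x + 5). A = 1/(-1 + 5) = 1/4, B = 1/(-5 + 1) = -1/4
Result: (1/4)/(x + 1) - (1/4)/(x + 5)


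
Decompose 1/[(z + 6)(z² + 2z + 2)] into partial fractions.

Cover-up at z = -6: A = 1/((-6)² + 2·(-6) + 2) = 1/26. Then B = -A = -1/26, C = -A·(2 - 6) = 2/13
Result: (1/26)/(z + 6) - ((1/26)z - 2/13)/(z² + 2z + 2)


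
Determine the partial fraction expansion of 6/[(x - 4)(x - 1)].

6/(x - 4)(x - 1) = A/(x - 4) + B/(x - 1). A = 6/(4 - 1) = 2, B = 6/(1 - 4) = -2
Result: 2/(x - 4) - 2/(x - 1)


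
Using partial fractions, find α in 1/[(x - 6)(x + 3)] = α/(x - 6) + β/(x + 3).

Cover-up at x = 6: α = 1/(6 + 3) = 1/9


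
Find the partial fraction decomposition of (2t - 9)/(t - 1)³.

(2t - 9) = α(t - 1)² + β(t - 1) + γ. At t = 1: γ = 2·1 - 9 = -7. Coefficients: α = 0, β = 2
Result: 2/(t - 1)² - 7/(t - 1)³


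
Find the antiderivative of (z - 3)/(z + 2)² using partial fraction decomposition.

Decompose: P = 1, Q = 1·(-2) - 3 = -5, so (z - 3)/(z + 2)² = 1/(z + 2) - 5/(z + 2)². Integrate: ∫ P/(z + 2) dz = ln|(z + 2)|; ∫ Q/(z + 2)² dz = 5/(z + 2). Sum: ln|(z + 2)| + 5/(z + 2) + C


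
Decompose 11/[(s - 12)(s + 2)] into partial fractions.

11/(s - 12)(s + 2) = P/(s - 12) + Q/(s + 2). P = 11/(12 + 2) = 11/14, Q = 11/(-2 - 12) = -11/14
Result: (11/14)/(s - 12) - (11/14)/(s + 2)


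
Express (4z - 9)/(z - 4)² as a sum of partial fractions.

(4z - 9) = α(z - 4) + β. At z = 4: β = 4·4 - 9 = 7. Coeff of z: α = 4
Result: 4/(z - 4) + 7/(z - 4)²


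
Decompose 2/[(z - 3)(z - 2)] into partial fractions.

2/(z - 3)(z - 2) = A/(z - 3) + B/(z - 2). A = 2/(3 - 2) = 2, B = 2/(2 - 3) = -2
Result: 2/(z - 3) - 2/(z - 2)


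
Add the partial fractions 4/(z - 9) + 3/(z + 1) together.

Common denominator (z - 9)(z + 1). Numerator: 4(z + 1) + 3(z - 9) = (4z + 4) + (3z - 27) = 7z - 23
Result: (7z - 23)/[(z - 9)(z + 1)]


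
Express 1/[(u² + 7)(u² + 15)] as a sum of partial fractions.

Coefficient matching gives α = γ = 0, β = 1/(15-7) = 1/8, δ = -β = -1/8
Result: (1/8)/(u² + 7) - (1/8)/(u² + 15)


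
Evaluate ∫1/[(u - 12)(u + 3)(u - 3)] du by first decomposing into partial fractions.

Cover-up: P = 1/135, Q = 1/90, R = -1/54. Decomposition: (1/135)/(u - 12) + (1/90)/(u + 3) - (1/54)/(u - 3). Integrate each term: (1/135) ln|(u - 12)| + (1/90) ln|(u + 3)| - (1/54) ln|(u - 3)| + C


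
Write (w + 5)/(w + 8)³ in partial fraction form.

(w + 5) = α(w + 8)² + β(w + 8) + γ. At w = -8: γ = 1·(-8) + 5 = -3. Coefficients: α = 0, β = 1
Result: 1/(w + 8)² - 3/(w + 8)³


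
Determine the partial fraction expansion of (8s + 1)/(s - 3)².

(8s + 1) = A(s - 3) + B. At s = 3: B = 8·3 + 1 = 25. Coeff of s: A = 8
Result: 8/(s - 3) + 25/(s - 3)²


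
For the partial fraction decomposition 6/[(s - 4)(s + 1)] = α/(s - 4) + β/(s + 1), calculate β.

Cover-up at s = -1: β = 6/(-1 - 4) = -6/5


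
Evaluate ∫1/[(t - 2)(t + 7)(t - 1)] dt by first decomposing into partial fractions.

Cover-up: A = 1/9, B = 1/72, C = -1/8. Decomposition: (1/9)/(t - 2) + (1/72)/(t + 7) - (1/8)/(t - 1). Integrate each term: (1/9) ln|(t - 2)| + (1/72) ln|(t + 7)| - (1/8) ln|(t - 1)| + C


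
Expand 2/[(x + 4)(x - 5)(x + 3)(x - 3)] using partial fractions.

Using Heaviside cover-up: (-2/63)/(x + 4) + (1/72)/(x - 5) + (1/24)/(x + 3) - (1/42)/(x - 3)


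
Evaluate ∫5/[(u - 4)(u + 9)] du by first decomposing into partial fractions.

Decompose: 5/[(u - 4)(u + 9)] = (5/13)/(u - 4) - (5/13)/(u + 9). Integrate each term: (5/13) ln|(u - 4)| - (5/13) ln|(u + 9)| + C


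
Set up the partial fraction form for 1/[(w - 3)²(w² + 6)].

Repeated linear + quadratic: P/(w - 3) + Q/(w - 3)² + (Rw + S)/(w² + 6)


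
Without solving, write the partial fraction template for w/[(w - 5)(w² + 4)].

Linear + irreducible quadratic: α/(w - 5) + (βw + γ)/(w² + 4)


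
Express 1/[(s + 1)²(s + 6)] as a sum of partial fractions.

Cover-up at s=-6: C = 1/(-6 + 1)² = 1/25. Cover-up at s=-1: B = 1/(-1 + 6) = 1/5. Comparing s² coeff: A = -C = -1/25
Result: (-1/25)/(s + 1) + (1/5)/(s + 1)² + (1/25)/(s + 6)


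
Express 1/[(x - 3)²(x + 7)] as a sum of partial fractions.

Cover-up at x=-7: γ = 1/(-7 - 3)² = 1/100. Cover-up at x=3: β = 1/(3 + 7) = 1/10. Comparing x² coeff: α = -γ = -1/100
Result: (-1/100)/(x - 3) + (1/10)/(x - 3)² + (1/100)/(x + 7)


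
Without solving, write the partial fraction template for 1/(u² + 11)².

Repeated quadratic factor: (αu + β)/(u² + 11) + (γu + δ)/(u² + 11)²


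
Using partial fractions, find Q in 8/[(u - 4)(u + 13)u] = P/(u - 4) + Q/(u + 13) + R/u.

Cover-up at u = -13: Q = 8/[(-13 - 4)(-13 - 0)] = 8/[(-17)(-13)] = 8/221


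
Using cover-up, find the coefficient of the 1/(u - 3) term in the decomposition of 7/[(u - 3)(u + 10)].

Cover (u - 3), set u=3: 7/((u + 10) at u=3) = 7/(13) = 7/13


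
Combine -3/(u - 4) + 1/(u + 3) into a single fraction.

Common denominator (u - 4)(u + 3). Numerator: -3(u + 3) + 1(u - 4) = (-3u - 9) + (u - 4) = -2u - 13
Result: (-2u - 13)/[(u - 4)(u + 3)]


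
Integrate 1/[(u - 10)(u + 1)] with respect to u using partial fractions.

Decompose: 1/[(u - 10)(u + 1)] = (1/11)/(u - 10) - (1/11)/(u + 1). Integrate each term: (1/11) ln|(u - 10)| - (1/11) ln|(u + 1)| + C


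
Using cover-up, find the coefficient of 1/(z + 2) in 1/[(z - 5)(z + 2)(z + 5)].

Cover (z + 2), set z=-2: 1/[(-2 - 5)(-2 + 5)] = -1/21


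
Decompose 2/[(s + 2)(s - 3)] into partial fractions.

2/(s + 2)(s - 3) = A/(s + 2) + B/(s - 3). A = 2/(-2 - 3) = -2/5, B = 2/(3 + 2) = 2/5
Result: (-2/5)/(s + 2) + (2/5)/(s - 3)


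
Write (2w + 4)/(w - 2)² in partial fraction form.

(2w + 4) = P(w - 2) + Q. At w = 2: Q = 2·2 + 4 = 8. Coeff of w: P = 2
Result: 2/(w - 2) + 8/(w - 2)²


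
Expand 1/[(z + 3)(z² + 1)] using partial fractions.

Cover-up at z = -3: α = 1/((-3)² + 1) = 1/10. Then β = -α = -1/10, γ = -α·(0 - 3) = 3/10
Result: (1/10)/(z + 3) - ((1/10)z - 3/10)/(z² + 1)


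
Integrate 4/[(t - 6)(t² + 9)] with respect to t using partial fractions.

Cover-up at t=6: α = 4/(6²+9) = 4/45. Coeff matching: β = -4/45, γ = -8/15. Decomposition: (4/45)/(t - 6) - ((4/45)t + 8/15)/(t² + 9). Integrate: linear → ln, quadratic → (1/2)ln + arctan: (4/45) ln|(t - 6)| - (2/45) ln(t² + 9) - (8/45) arctan(t/3) + C


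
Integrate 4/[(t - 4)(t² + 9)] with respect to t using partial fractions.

Cover-up at t=4: α = 4/(4²+9) = 4/25. Coeff matching: β = -4/25, γ = -16/25. Decomposition: (4/25)/(t - 4) - ((4/25)t + 16/25)/(t² + 9). Integrate: linear → ln, quadratic → (1/2)ln + arctan: (4/25) ln|(t - 4)| - (2/25) ln(t² + 9) - (16/75) arctan(t/3) + C


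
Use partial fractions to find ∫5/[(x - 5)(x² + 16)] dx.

Cover-up at x=5: α = 5/(5²+16) = 5/41. Coeff matching: β = -5/41, γ = -25/41. Decomposition: (5/41)/(x - 5) - ((5/41)x + 25/41)/(x² + 16). Integrate: linear → ln, quadratic → (1/2)ln + arctan: (5/41) ln|(x - 5)| - (5/82) ln(x² + 16) - (25/164) arctan(x/4) + C


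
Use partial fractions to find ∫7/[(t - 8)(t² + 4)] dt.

Cover-up at t=8: P = 7/(8²+4) = 7/68. Coeff matching: Q = -7/68, R = -14/17. Decomposition: (7/68)/(t - 8) - ((7/68)t + 14/17)/(t² + 4). Integrate: linear → ln, quadratic → (1/2)ln + arctan: (7/68) ln|(t - 8)| - (7/136) ln(t² + 4) - (7/17) arctan(t/2) + C


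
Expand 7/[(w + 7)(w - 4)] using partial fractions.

7/(w + 7)(w - 4) = A/(w + 7) + B/(w - 4). A = 7/(-7 - 4) = -7/11, B = 7/(4 + 7) = 7/11
Result: (-7/11)/(w + 7) + (7/11)/(w - 4)


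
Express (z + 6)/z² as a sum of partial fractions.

(z + 6) = αz + β. At z = 0: β = 1·0 + 6 = 6. Coeff of z: α = 1
Result: 1/z + 6/z²


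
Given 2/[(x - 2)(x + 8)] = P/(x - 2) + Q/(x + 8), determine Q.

Cover-up at x = -8: Q = 2/(-8 - 2) = -2/10 = -1/5


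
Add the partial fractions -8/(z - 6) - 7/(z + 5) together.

Common denominator (z - 6)(z + 5). Numerator: -8(z + 5) - 7(z - 6) = (-8z - 40) - (7z - 42) = -15z + 2
Result: (-15z + 2)/[(z - 6)(z + 5)]


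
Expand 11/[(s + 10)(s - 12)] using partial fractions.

11/(s + 10)(s - 12) = α/(s + 10) + β/(s - 12). α = 11/(-10 - 12) = -1/2, β = 11/(12 + 10) = 1/2
Result: (-1/2)/(s + 10) + (1/2)/(s - 12)


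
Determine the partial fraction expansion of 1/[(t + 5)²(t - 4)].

Cover-up at t=4: R = 1/(4 + 5)² = 1/81. Cover-up at t=-5: Q = 1/(-5 - 4) = -1/9. Comparing t² coeff: P = -R = -1/81
Result: (-1/81)/(t + 5) - (1/9)/(t + 5)² + (1/81)/(t - 4)


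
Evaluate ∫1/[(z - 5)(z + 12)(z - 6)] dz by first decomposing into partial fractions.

Cover-up: P = -1/17, Q = 1/306, R = 1/18. Decomposition: (-1/17)/(z - 5) + (1/306)/(z + 12) + (1/18)/(z - 6). Integrate each term: (-1/17) ln|(z - 5)| + (1/306) ln|(z + 12)| + (1/18) ln|(z - 6)| + C


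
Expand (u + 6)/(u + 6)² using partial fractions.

(u + 6) = P(u + 6) + Q. At u = -6: Q = 1·(-6) + 6 = 0. Coeff of u: P = 1
Result: 1/(u + 6)


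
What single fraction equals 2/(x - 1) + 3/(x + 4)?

Common denominator (x - 1)(x + 4). Numerator: 2(x + 4) + 3(x - 1) = (2x + 8) + (3x - 3) = 5x + 5
Result: (5x + 5)/[(x - 1)(x + 4)]


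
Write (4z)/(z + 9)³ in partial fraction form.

(4z) = α(z + 9)² + β(z + 9) + γ. At z = -9: γ = 4·(-9) + 0 = -36. Coefficients: α = 0, β = 4
Result: 4/(z + 9)² - 36/(z + 9)³


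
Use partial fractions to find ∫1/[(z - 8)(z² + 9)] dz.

Cover-up at z=8: P = 1/(8²+9) = 1/73. Coeff matching: Q = -1/73, R = -8/73. Decomposition: (1/73)/(z - 8) - ((1/73)z + 8/73)/(z² + 9). Integrate: linear → ln, quadratic → (1/2)ln + arctan: (1/73) ln|(z - 8)| - (1/146) ln(z² + 9) - (8/219) arctan(z/3) + C


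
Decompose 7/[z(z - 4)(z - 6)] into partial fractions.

Using cover-up method: α = 7/24, β = -7/8, γ = 7/12
Result: (7/24)/z - (7/8)/(z - 4) + (7/12)/(z - 6)


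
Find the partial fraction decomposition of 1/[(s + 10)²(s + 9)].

Cover-up at s=-9: C = 1/(-9 + 10)² = 1. Cover-up at s=-10: B = 1/(-10 + 9) = -1. Comparing s² coeff: A = -C = -1
Result: -1/(s + 10) - 1/(s + 10)² + 1/(s + 9)


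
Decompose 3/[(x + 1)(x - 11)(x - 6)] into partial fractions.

Using cover-up method: A = 1/28, B = 1/20, C = -3/35
Result: (1/28)/(x + 1) + (1/20)/(x - 11) - (3/35)/(x - 6)


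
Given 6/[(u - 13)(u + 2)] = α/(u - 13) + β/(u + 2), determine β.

Cover-up at u = -2: β = 6/(-2 - 13) = -6/15 = -2/5


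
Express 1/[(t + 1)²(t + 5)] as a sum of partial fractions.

Cover-up at t=-5: γ = 1/(-5 + 1)² = 1/16. Cover-up at t=-1: β = 1/(-1 + 5) = 1/4. Comparing t² coeff: α = -γ = -1/16
Result: (-1/16)/(t + 1) + (1/4)/(t + 1)² + (1/16)/(t + 5)


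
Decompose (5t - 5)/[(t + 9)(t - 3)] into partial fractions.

At t=-9: α = (5·(-9) - 5)/(-9 - 3) = 25/6. At t=3: β = (5·3 - 5)/(3 + 9) = 5/6
Result: (25/6)/(t + 9) + (5/6)/(t - 3)


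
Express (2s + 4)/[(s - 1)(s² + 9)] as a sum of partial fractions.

At s=1: P = (2·1 + 4)/(1² + 9) = 3/5. Q = -P = -3/5, R = 2 - 1·P = 7/5
Result: (3/5)/(s - 1) - ((3/5)s - 7/5)/(s² + 9)


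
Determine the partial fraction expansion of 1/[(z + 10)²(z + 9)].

Cover-up at z=-9: R = 1/(-9 + 10)² = 1. Cover-up at z=-10: Q = 1/(-10 + 9) = -1. Comparing z² coeff: P = -R = -1
Result: -1/(z + 10) - 1/(z + 10)² + 1/(z + 9)


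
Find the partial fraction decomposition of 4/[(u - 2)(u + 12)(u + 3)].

Using cover-up method: α = 2/35, β = 2/63, γ = -4/45
Result: (2/35)/(u - 2) + (2/63)/(u + 12) - (4/45)/(u + 3)


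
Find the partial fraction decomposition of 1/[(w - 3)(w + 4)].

1/(w - 3)(w + 4) = A/(w - 3) + B/(w + 4). A = 1/(3 + 4) = 1/7, B = 1/(-4 - 3) = -1/7
Result: (1/7)/(w - 3) - (1/7)/(w + 4)


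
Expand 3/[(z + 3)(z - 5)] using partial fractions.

3/(z + 3)(z - 5) = A/(z + 3) + B/(z - 5). A = 3/(-3 - 5) = -3/8, B = 3/(5 + 3) = 3/8
Result: (-3/8)/(z + 3) + (3/8)/(z - 5)


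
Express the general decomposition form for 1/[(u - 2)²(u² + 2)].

Repeated linear + quadratic: α/(u - 2) + β/(u - 2)² + (γu + δ)/(u² + 2)


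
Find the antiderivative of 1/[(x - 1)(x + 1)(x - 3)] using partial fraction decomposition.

Cover-up: P = -1/4, Q = 1/8, R = 1/8. Decomposition: (-1/4)/(x - 1) + (1/8)/(x + 1) + (1/8)/(x - 3). Integrate each term: (-1/4) ln|(x - 1)| + (1/8) ln|(x + 1)| + (1/8) ln|(x - 3)| + C


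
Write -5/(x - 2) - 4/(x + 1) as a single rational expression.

Common denominator (x - 2)(x + 1). Numerator: -5(x + 1) - 4(x - 2) = (-5x - 5) - (4x - 8) = -9x + 3
Result: (-9x + 3)/[(x - 2)(x + 1)]


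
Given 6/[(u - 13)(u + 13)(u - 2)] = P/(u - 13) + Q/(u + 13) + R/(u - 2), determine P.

Cover-up at u = 13: P = 6/[(13 + 13)(13 - 2)] = 6/[(26)(11)] = 6/286 = 3/143


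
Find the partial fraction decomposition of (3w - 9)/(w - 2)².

(3w - 9) = A(w - 2) + B. At w = 2: B = 3·2 - 9 = -3. Coeff of w: A = 3
Result: 3/(w - 2) - 3/(w - 2)²


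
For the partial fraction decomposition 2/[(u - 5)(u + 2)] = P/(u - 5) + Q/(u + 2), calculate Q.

Cover-up at u = -2: Q = 2/(-2 - 5) = -2/7


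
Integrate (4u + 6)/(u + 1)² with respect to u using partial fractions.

Decompose: P = 4, Q = 4·(-1) + 6 = 2, so (4u + 6)/(u + 1)² = 4/(u + 1) + 2/(u + 1)². Integrate: ∫ P/(u + 1) du = 4 ln|(u + 1)|; ∫ Q/(u + 1)² du = -2/(u + 1). Sum: 4 ln|(u + 1)| - 2/(u + 1) + C


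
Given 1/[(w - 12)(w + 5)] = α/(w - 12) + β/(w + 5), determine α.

Cover-up at w = 12: α = 1/(12 + 5) = 1/17


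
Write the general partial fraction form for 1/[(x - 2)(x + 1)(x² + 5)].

Two linear + quadratic: A/(x - 2) + B/(x + 1) + (Cx + D)/(x² + 5)


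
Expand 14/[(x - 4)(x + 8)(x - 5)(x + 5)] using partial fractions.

Using Heaviside cover-up: (-7/54)/(x - 4) - (7/234)/(x + 8) + (7/65)/(x - 5) + (7/135)/(x + 5)


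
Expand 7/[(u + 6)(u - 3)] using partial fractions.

7/(u + 6)(u - 3) = A/(u + 6) + B/(u - 3). A = 7/(-6 - 3) = -7/9, B = 7/(3 + 6) = 7/9
Result: (-7/9)/(u + 6) + (7/9)/(u - 3)


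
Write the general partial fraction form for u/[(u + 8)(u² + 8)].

Linear + irreducible quadratic: A/(u + 8) + (Bu + C)/(u² + 8)


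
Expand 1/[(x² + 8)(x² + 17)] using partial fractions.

Coefficient matching gives α = γ = 0, β = 1/(17-8) = 1/9, δ = -β = -1/9
Result: (1/9)/(x² + 8) - (1/9)/(x² + 17)


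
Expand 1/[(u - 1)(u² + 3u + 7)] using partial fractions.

Cover-up at u = 1: α = 1/(1² + 3·1 + 7) = 1/11. Then β = -α = -1/11, γ = -α·(3 + 1) = -4/11
Result: (1/11)/(u - 1) - ((1/11)u + 4/11)/(u² + 3u + 7)


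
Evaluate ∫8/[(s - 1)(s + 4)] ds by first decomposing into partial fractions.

Decompose: 8/[(s - 1)(s + 4)] = (8/5)/(s - 1) - (8/5)/(s + 4). Integrate each term: (8/5) ln|(s - 1)| - (8/5) ln|(s + 4)| + C


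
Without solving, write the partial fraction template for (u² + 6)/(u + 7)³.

Repeated linear factor (power 3): α/(u + 7) + β/(u + 7)² + γ/(u + 7)³


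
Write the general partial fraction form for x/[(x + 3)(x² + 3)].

Linear + irreducible quadratic: A/(x + 3) + (Bx + C)/(x² + 3)


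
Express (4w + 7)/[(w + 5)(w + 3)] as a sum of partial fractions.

At w=-5: α = (4·(-5) + 7)/(-5 + 3) = 13/2. At w=-3: β = (4·(-3) + 7)/(-3 + 5) = -5/2
Result: (13/2)/(w + 5) - (5/2)/(w + 3)


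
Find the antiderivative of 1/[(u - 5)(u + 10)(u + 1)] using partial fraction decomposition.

Cover-up: α = 1/90, β = 1/135, γ = -1/54. Decomposition: (1/90)/(u - 5) + (1/135)/(u + 10) - (1/54)/(u + 1). Integrate each term: (1/90) ln|(u - 5)| + (1/135) ln|(u + 10)| - (1/54) ln|(u + 1)| + C


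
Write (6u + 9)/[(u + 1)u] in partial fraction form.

At u=-1: A = (6·(-1) + 9)/(-1 - 0) = -3. At u=0: B = (6·0 + 9)/(0 + 1) = 9
Result: -3/(u + 1) + 9/u


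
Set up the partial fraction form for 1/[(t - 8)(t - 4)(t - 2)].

Three distinct linear factors: A/(t - 8) + B/(t - 4) + C/(t - 2)


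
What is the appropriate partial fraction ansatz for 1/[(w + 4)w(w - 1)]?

Three distinct linear factors: P/(w + 4) + Q/w + R/(w - 1)


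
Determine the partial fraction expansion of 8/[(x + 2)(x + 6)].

8/(x + 2)(x + 6) = α/(x + 2) + β/(x + 6). α = 8/(-2 + 6) = 2, β = 8/(-6 + 2) = -2
Result: 2/(x + 2) - 2/(x + 6)


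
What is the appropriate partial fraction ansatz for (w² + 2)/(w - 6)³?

Repeated linear factor (power 3): P/(w - 6) + Q/(w - 6)² + R/(w - 6)³


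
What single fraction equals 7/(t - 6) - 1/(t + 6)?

Common denominator (t - 6)(t + 6). Numerator: 7(t + 6) - 1(t - 6) = (7t + 42) - (t - 6) = 6t + 48
Result: (6t + 48)/[(t - 6)(t + 6)]


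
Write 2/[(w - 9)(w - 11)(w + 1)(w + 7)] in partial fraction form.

Using Heaviside cover-up: (-1/160)/(w - 9) + (1/216)/(w - 11) + (1/360)/(w + 1) - (1/864)/(w + 7)


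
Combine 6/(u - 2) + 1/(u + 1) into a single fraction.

Common denominator (u - 2)(u + 1). Numerator: 6(u + 1) + 1(u - 2) = (6u + 6) + (u - 2) = 7u + 4
Result: (7u + 4)/[(u - 2)(u + 1)]


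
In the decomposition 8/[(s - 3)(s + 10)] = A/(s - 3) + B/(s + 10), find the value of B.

Cover-up at s = -10: B = 8/(-10 - 3) = -8/13


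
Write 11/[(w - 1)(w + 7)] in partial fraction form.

11/(w - 1)(w + 7) = α/(w - 1) + β/(w + 7). α = 11/(1 + 7) = 11/8, β = 11/(-7 - 1) = -11/8
Result: (11/8)/(w - 1) - (11/8)/(w + 7)


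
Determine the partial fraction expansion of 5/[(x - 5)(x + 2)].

5/(x - 5)(x + 2) = A/(x - 5) + B/(x + 2). A = 5/(5 + 2) = 5/7, B = 5/(-2 - 5) = -5/7
Result: (5/7)/(x - 5) - (5/7)/(x + 2)


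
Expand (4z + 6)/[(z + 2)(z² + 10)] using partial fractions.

At z=-2: α = (4·(-2) + 6)/((-2)² + 10) = -1/7. β = -α = 1/7, γ = 4 - (-2)·α = 26/7
Result: (-1/7)/(z + 2) + ((1/7)z + 26/7)/(z² + 10)


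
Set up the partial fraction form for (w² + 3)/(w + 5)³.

Repeated linear factor (power 3): P/(w + 5) + Q/(w + 5)² + R/(w + 5)³


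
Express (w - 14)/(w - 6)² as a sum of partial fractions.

(w - 14) = P(w - 6) + Q. At w = 6: Q = 1·6 - 14 = -8. Coeff of w: P = 1
Result: 1/(w - 6) - 8/(w - 6)²


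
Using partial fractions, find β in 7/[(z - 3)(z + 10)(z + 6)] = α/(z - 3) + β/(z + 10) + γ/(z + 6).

Cover-up at z = -10: β = 7/[(-10 - 3)(-10 + 6)] = 7/[(-13)(-4)] = 7/52


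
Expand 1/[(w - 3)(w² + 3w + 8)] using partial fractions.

Cover-up at w = 3: A = 1/(3² + 3·3 + 8) = 1/26. Then B = -A = -1/26, C = -A·(3 + 3) = -3/13
Result: (1/26)/(w - 3) - ((1/26)w + 3/13)/(w² + 3w + 8)


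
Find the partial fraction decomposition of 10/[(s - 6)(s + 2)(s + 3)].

Using cover-up method: A = 5/36, B = -5/4, C = 10/9
Result: (5/36)/(s - 6) - (5/4)/(s + 2) + (10/9)/(s + 3)


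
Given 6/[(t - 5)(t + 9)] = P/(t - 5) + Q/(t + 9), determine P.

Cover-up at t = 5: P = 6/(5 + 9) = 6/14 = 3/7


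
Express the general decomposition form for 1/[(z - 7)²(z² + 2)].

Repeated linear + quadratic: α/(z - 7) + β/(z - 7)² + (γz + δ)/(z² + 2)


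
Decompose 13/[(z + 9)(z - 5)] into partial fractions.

13/(z + 9)(z - 5) = A/(z + 9) + B/(z - 5). A = 13/(-9 - 5) = -13/14, B = 13/(5 + 9) = 13/14
Result: (-13/14)/(z + 9) + (13/14)/(z - 5)


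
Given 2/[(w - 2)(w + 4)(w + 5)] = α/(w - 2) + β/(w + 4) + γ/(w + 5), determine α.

Cover-up at w = 2: α = 2/[(2 + 4)(2 + 5)] = 2/[(6)(7)] = 2/42 = 1/21


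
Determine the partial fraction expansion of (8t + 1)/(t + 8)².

(8t + 1) = A(t + 8) + B. At t = -8: B = 8·(-8) + 1 = -63. Coeff of t: A = 8
Result: 8/(t + 8) - 63/(t + 8)²


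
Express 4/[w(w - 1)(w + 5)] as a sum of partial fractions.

Using cover-up method: α = -4/5, β = 2/3, γ = 2/15
Result: (-4/5)/w + (2/3)/(w - 1) + (2/15)/(w + 5)


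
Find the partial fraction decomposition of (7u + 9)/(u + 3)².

(7u + 9) = α(u + 3) + β. At u = -3: β = 7·(-3) + 9 = -12. Coeff of u: α = 7
Result: 7/(u + 3) - 12/(u + 3)²


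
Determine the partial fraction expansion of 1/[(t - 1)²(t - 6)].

Cover-up at t=6: γ = 1/(6 - 1)² = 1/25. Cover-up at t=1: β = 1/(1 - 6) = -1/5. Comparing t² coeff: α = -γ = -1/25
Result: (-1/25)/(t - 1) - (1/5)/(t - 1)² + (1/25)/(t - 6)


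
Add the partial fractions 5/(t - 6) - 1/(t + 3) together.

Common denominator (t - 6)(t + 3). Numerator: 5(t + 3) - 1(t - 6) = (5t + 15) - (t - 6) = 4t + 21
Result: (4t + 21)/[(t - 6)(t + 3)]


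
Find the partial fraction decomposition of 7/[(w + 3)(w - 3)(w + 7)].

Using cover-up method: A = -7/24, B = 7/60, C = 7/40
Result: (-7/24)/(w + 3) + (7/60)/(w - 3) + (7/40)/(w + 7)


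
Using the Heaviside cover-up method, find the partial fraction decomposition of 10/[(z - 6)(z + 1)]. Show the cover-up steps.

Cover (z - 6): set z=6, get α = 10/(6 + 1) = 10/7. Cover (z + 1): set z=-1, get β = 10/(-1 - 6) = -10/7.
Result: (10/7)/(z - 6) - (10/7)/(z + 1)


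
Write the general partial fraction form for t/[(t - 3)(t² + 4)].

Linear + irreducible quadratic: A/(t - 3) + (Bt + C)/(t² + 4)


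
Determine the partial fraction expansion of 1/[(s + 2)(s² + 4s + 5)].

Cover-up at s = -2: P = 1/((-2)² + 4·(-2) + 5) = 1. Then Q = -P = -1, R = -P·(4 - 2) = -2
Result: 1/(s + 2) - (s + 2)/(s² + 4s + 5)


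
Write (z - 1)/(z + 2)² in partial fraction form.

(z - 1) = A(z + 2) + B. At z = -2: B = 1·(-2) - 1 = -3. Coeff of z: A = 1
Result: 1/(z + 2) - 3/(z + 2)²


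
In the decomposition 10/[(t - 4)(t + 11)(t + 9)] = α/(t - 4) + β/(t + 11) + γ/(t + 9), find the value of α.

Cover-up at t = 4: α = 10/[(4 + 11)(4 + 9)] = 10/[(15)(13)] = 10/195 = 2/39


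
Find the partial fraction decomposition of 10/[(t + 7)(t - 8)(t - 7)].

Using cover-up method: P = 1/21, Q = 2/3, R = -5/7
Result: (1/21)/(t + 7) + (2/3)/(t - 8) - (5/7)/(t - 7)


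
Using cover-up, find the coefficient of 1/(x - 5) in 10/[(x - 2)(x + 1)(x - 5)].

Cover (x - 5), set x=5: 10/[(5 - 2)(5 + 1)] = 5/9


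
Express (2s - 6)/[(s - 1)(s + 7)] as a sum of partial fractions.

At s=1: A = (2·1 - 6)/(1 + 7) = -1/2. At s=-7: B = (2·(-7) - 6)/(-7 - 1) = 5/2
Result: (-1/2)/(s - 1) + (5/2)/(s + 7)


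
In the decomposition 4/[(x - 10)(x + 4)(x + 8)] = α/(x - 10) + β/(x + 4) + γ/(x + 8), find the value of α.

Cover-up at x = 10: α = 4/[(10 + 4)(10 + 8)] = 4/[(14)(18)] = 4/252 = 1/63


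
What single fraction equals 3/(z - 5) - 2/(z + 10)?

Common denominator (z - 5)(z + 10). Numerator: 3(z + 10) - 2(z - 5) = (3z + 30) - (2z - 10) = z + 40
Result: (z + 40)/[(z - 5)(z + 10)]


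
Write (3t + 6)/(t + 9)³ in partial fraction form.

(3t + 6) = A(t + 9)² + B(t + 9) + C. At t = -9: C = 3·(-9) + 6 = -21. Coefficients: A = 0, B = 3
Result: 3/(t + 9)² - 21/(t + 9)³


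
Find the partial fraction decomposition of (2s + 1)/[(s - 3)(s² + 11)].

At s=3: P = (2·3 + 1)/(3² + 11) = 7/20. Q = -P = -7/20, R = 2 - 3·P = 19/20
Result: (7/20)/(s - 3) - ((7/20)s - 19/20)/(s² + 11)


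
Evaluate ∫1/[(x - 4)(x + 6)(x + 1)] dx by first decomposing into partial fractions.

Cover-up: α = 1/50, β = 1/50, γ = -1/25. Decomposition: (1/50)/(x - 4) + (1/50)/(x + 6) - (1/25)/(x + 1). Integrate each term: (1/50) ln|(x - 4)| + (1/50) ln|(x + 6)| - (1/25) ln|(x + 1)| + C


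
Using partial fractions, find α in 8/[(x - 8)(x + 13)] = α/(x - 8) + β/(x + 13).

Cover-up at x = 8: α = 8/(8 + 13) = 8/21


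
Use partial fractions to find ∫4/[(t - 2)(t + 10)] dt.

Decompose: 4/[(t - 2)(t + 10)] = (1/3)/(t - 2) - (1/3)/(t + 10). Integrate each term: (1/3) ln|(t - 2)| - (1/3) ln|(t + 10)| + C


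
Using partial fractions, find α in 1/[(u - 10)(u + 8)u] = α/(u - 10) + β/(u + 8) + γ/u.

Cover-up at u = 10: α = 1/[(10 + 8)(10 - 0)] = 1/[(18)(10)] = 1/180


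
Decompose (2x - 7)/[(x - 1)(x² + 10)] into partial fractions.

At x=1: P = (2·1 - 7)/(1² + 10) = -5/11. Q = -P = 5/11, R = 2 - 1·P = 27/11
Result: (-5/11)/(x - 1) + ((5/11)x + 27/11)/(x² + 10)


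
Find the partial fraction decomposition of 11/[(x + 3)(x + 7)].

11/(x + 3)(x + 7) = P/(x + 3) + Q/(x + 7). P = 11/(-3 + 7) = 11/4, Q = 11/(-7 + 3) = -11/4
Result: (11/4)/(x + 3) - (11/4)/(x + 7)


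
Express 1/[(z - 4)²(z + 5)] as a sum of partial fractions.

Cover-up at z=-5: R = 1/(-5 - 4)² = 1/81. Cover-up at z=4: Q = 1/(4 + 5) = 1/9. Comparing z² coeff: P = -R = -1/81
Result: (-1/81)/(z - 4) + (1/9)/(z - 4)² + (1/81)/(z + 5)


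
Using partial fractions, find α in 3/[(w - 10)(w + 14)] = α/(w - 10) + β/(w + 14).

Cover-up at w = 10: α = 3/(10 + 14) = 3/24 = 1/8


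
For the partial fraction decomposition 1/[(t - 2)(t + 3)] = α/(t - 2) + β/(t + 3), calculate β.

Cover-up at t = -3: β = 1/(-3 - 2) = -1/5


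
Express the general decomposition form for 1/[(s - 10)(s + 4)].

Distinct linear factors: A/(s - 10) + B/(s + 4)


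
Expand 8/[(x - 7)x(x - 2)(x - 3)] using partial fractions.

Using Heaviside cover-up: (2/35)/(x - 7) - (4/21)/x + (4/5)/(x - 2) - (2/3)/(x - 3)


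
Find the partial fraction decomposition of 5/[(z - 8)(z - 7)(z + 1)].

Using cover-up method: A = 5/9, B = -5/8, C = 5/72
Result: (5/9)/(z - 8) - (5/8)/(z - 7) + (5/72)/(z + 1)


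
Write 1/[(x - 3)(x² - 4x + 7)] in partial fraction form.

Cover-up at x = 3: α = 1/(3² - 4·3 + 7) = 1/4. Then β = -α = -1/4, γ = -α·(-4 + 3) = 1/4
Result: (1/4)/(x - 3) - ((1/4)x - 1/4)/(x² - 4x + 7)


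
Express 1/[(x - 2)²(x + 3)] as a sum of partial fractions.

Cover-up at x=-3: C = 1/(-3 - 2)² = 1/25. Cover-up at x=2: B = 1/(2 + 3) = 1/5. Comparing x² coeff: A = -C = -1/25
Result: (-1/25)/(x - 2) + (1/5)/(x - 2)² + (1/25)/(x + 3)


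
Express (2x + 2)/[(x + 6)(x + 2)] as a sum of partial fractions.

At x=-6: P = (2·(-6) + 2)/(-6 + 2) = 5/2. At x=-2: Q = (2·(-2) + 2)/(-2 + 6) = -1/2
Result: (5/2)/(x + 6) - (1/2)/(x + 2)


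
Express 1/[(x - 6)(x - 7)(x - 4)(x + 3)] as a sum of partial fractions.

Using Heaviside cover-up: (-1/18)/(x - 6) + (1/30)/(x - 7) + (1/42)/(x - 4) - (1/630)/(x + 3)


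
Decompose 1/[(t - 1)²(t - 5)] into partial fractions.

Cover-up at t=5: γ = 1/(5 - 1)² = 1/16. Cover-up at t=1: β = 1/(1 - 5) = -1/4. Comparing t² coeff: α = -γ = -1/16
Result: (-1/16)/(t - 1) - (1/4)/(t - 1)² + (1/16)/(t - 5)


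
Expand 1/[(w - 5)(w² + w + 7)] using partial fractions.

Cover-up at w = 5: α = 1/(5² + 1·5 + 7) = 1/37. Then β = -α = -1/37, γ = -α·(1 + 5) = -6/37
Result: (1/37)/(w - 5) - ((1/37)w + 6/37)/(w² + w + 7)


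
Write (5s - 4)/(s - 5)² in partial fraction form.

(5s - 4) = α(s - 5) + β. At s = 5: β = 5·5 - 4 = 21. Coeff of s: α = 5
Result: 5/(s - 5) + 21/(s - 5)²


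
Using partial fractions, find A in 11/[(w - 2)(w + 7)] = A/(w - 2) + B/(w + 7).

Cover-up at w = 2: A = 11/(2 + 7) = 11/9


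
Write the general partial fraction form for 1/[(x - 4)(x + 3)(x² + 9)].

Two linear + quadratic: P/(x - 4) + Q/(x + 3) + (Rx + S)/(x² + 9)


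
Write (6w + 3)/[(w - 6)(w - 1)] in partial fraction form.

At w=6: P = (6·6 + 3)/(6 - 1) = 39/5. At w=1: Q = (6·1 + 3)/(1 - 6) = -9/5
Result: (39/5)/(w - 6) - (9/5)/(w - 1)


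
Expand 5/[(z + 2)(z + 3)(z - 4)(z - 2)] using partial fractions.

Using Heaviside cover-up: (5/24)/(z + 2) - (1/7)/(z + 3) + (5/84)/(z - 4) - (1/8)/(z - 2)


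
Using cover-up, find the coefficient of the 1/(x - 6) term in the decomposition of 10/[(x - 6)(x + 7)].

Cover (x - 6), set x=6: 10/((x + 7) at x=6) = 10/(13) = 10/13


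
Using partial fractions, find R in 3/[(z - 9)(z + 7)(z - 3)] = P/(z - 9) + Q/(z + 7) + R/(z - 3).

Cover-up at z = 3: R = 3/[(3 - 9)(3 + 7)] = 3/[(-6)(10)] = -3/60 = -1/20


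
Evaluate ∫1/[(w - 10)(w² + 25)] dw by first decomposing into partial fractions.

Cover-up at w=10: P = 1/(10²+25) = 1/125. Coeff matching: Q = -1/125, R = -2/25. Decomposition: (1/125)/(w - 10) - ((1/125)w + 2/25)/(w² + 25). Integrate: linear → ln, quadratic → (1/2)ln + arctan: (1/125) ln|(w - 10)| - (1/250) ln(w² + 25) - (2/125) arctan(w/5) + C


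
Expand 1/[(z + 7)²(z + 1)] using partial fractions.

Cover-up at z=-1: R = 1/(-1 + 7)² = 1/36. Cover-up at z=-7: Q = 1/(-7 + 1) = -1/6. Comparing z² coeff: P = -R = -1/36
Result: (-1/36)/(z + 7) - (1/6)/(z + 7)² + (1/36)/(z + 1)


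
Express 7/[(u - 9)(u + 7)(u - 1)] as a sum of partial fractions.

Using cover-up method: A = 7/128, B = 7/128, C = -7/64
Result: (7/128)/(u - 9) + (7/128)/(u + 7) - (7/64)/(u - 1)


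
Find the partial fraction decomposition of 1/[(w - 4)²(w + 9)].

Cover-up at w=-9: R = 1/(-9 - 4)² = 1/169. Cover-up at w=4: Q = 1/(4 + 9) = 1/13. Comparing w² coeff: P = -R = -1/169
Result: (-1/169)/(w - 4) + (1/13)/(w - 4)² + (1/169)/(w + 9)


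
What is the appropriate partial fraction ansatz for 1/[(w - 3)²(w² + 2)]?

Repeated linear + quadratic: P/(w - 3) + Q/(w - 3)² + (Rw + S)/(w² + 2)


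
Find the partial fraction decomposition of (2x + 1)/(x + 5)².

(2x + 1) = A(x + 5) + B. At x = -5: B = 2·(-5) + 1 = -9. Coeff of x: A = 2
Result: 2/(x + 5) - 9/(x + 5)²


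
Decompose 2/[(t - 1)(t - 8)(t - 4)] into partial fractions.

Using cover-up method: P = 2/21, Q = 1/14, R = -1/6
Result: (2/21)/(t - 1) + (1/14)/(t - 8) - (1/6)/(t - 4)


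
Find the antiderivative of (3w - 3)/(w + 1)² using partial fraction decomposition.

Decompose: A = 3, B = 3·(-1) - 3 = -6, so (3w - 3)/(w + 1)² = 3/(w + 1) - 6/(w + 1)². Integrate: ∫ A/(w + 1) dw = 3 ln|(w + 1)|; ∫ B/(w + 1)² dw = 6/(w + 1). Sum: 3 ln|(w + 1)| + 6/(w + 1) + C


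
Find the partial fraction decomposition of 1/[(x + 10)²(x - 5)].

Cover-up at x=5: C = 1/(5 + 10)² = 1/225. Cover-up at x=-10: B = 1/(-10 - 5) = -1/15. Comparing x² coeff: A = -C = -1/225
Result: (-1/225)/(x + 10) - (1/15)/(x + 10)² + (1/225)/(x - 5)


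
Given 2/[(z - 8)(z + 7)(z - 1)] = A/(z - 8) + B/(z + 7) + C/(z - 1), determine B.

Cover-up at z = -7: B = 2/[(-7 - 8)(-7 - 1)] = 2/[(-15)(-8)] = 2/120 = 1/60


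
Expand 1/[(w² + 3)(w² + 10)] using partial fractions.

Coefficient matching gives A = C = 0, B = 1/(10-3) = 1/7, D = -B = -1/7
Result: (1/7)/(w² + 3) - (1/7)/(w² + 10)


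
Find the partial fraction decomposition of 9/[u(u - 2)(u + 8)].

Using cover-up method: α = -9/16, β = 9/20, γ = 9/80
Result: (-9/16)/u + (9/20)/(u - 2) + (9/80)/(u + 8)


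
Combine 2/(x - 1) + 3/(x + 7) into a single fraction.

Common denominator (x - 1)(x + 7). Numerator: 2(x + 7) + 3(x - 1) = (2x + 14) + (3x - 3) = 5x + 11
Result: (5x + 11)/[(x - 1)(x + 7)]


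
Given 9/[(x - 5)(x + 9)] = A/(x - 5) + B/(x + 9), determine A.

Cover-up at x = 5: A = 9/(5 + 9) = 9/14


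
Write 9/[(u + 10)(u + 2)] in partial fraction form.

9/(u + 10)(u + 2) = P/(u + 10) + Q/(u + 2). P = 9/(-10 + 2) = -9/8, Q = 9/(-2 + 10) = 9/8
Result: (-9/8)/(u + 10) + (9/8)/(u + 2)


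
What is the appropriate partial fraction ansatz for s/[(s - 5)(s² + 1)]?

Linear + irreducible quadratic: A/(s - 5) + (Bs + C)/(s² + 1)


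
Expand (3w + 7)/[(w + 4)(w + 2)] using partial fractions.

At w=-4: P = (3·(-4) + 7)/(-4 + 2) = 5/2. At w=-2: Q = (3·(-2) + 7)/(-2 + 4) = 1/2
Result: (5/2)/(w + 4) + (1/2)/(w + 2)


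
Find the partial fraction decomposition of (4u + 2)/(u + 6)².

(4u + 2) = α(u + 6) + β. At u = -6: β = 4·(-6) + 2 = -22. Coeff of u: α = 4
Result: 4/(u + 6) - 22/(u + 6)²


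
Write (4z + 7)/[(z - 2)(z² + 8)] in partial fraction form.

At z=2: P = (4·2 + 7)/(2² + 8) = 5/4. Q = -P = -5/4, R = 4 - 2·P = 3/2
Result: (5/4)/(z - 2) - ((5/4)z - 3/2)/(z² + 8)


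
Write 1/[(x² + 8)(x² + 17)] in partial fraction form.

Coefficient matching gives A = C = 0, B = 1/(17-8) = 1/9, D = -B = -1/9
Result: (1/9)/(x² + 8) - (1/9)/(x² + 17)


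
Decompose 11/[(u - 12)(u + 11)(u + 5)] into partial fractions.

Using cover-up method: A = 11/391, B = 11/138, C = -11/102
Result: (11/391)/(u - 12) + (11/138)/(u + 11) - (11/102)/(u + 5)


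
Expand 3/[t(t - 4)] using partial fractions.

3/t(t - 4) = A/t + B/(t - 4). A = 3/(0 - 4) = -3/4, B = 3/(4 - 0) = 3/4
Result: (-3/4)/t + (3/4)/(t - 4)


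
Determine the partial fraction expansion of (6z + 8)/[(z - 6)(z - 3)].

At z=6: α = (6·6 + 8)/(6 - 3) = 44/3. At z=3: β = (6·3 + 8)/(3 - 6) = -26/3
Result: (44/3)/(z - 6) - (26/3)/(z - 3)


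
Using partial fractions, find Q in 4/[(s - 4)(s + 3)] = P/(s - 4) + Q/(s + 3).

Cover-up at s = -3: Q = 4/(-3 - 4) = -4/7


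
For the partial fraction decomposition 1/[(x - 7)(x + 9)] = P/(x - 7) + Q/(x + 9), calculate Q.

Cover-up at x = -9: Q = 1/(-9 - 7) = -1/16


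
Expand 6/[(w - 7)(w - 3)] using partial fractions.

6/(w - 7)(w - 3) = α/(w - 7) + β/(w - 3). α = 6/(7 - 3) = 3/2, β = 6/(3 - 7) = -3/2
Result: (3/2)/(w - 7) - (3/2)/(w - 3)
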